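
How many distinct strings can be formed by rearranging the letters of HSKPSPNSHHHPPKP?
15! / (3! × 4! × 2! × 5! × 1!) = 37837800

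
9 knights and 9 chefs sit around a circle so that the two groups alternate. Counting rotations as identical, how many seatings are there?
Fix one of the knights: (9-1)! ways for the remaining knights, × 9! ways for the chefs = 40320 × 362880 = 14631321600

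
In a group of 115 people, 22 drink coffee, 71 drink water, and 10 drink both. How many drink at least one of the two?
|A∪B| = |A| + |B| - |A∩B| = 22 + 71 - 10 = 83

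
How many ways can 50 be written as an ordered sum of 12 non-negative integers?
C(50+12-1, 12-1) = C(61, 11) = 418094152866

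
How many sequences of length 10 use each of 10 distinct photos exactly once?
10! = 3628800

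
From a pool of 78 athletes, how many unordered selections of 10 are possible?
C(78,10) = 78!/(10!×68!) = 1258315963905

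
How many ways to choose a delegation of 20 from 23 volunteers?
C(23,20) = 23!/(20!×3!) = 1771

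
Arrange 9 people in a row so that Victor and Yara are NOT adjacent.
Total - adjacent = 9! - (9-1)!×2 = 362880 - 80640 = 282240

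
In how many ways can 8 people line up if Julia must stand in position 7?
Fix one position: (8-1)! = 5040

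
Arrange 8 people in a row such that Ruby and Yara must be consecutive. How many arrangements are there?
Treat the 2 as one block: (8-2+1)! × 2! = 5040 × 2 = 10080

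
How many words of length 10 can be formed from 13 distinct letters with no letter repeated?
P(13,10) = 13!/(13-10)! = 1037836800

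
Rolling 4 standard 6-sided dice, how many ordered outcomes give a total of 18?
Coefficient of x^18 in (x + x² + ... + x^6)^4. By inclusion-exclusion on dice exceeding 6: Σ_j (-1)^j C(4,j)·C(18-1-6j, 3) = C(4,0)·C(17,3) - C(4,1)·C(11,3) + C(4,2)·C(5,3) = 1·680 - 4·165 + 6·10 = 80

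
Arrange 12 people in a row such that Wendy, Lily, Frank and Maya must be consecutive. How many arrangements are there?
Treat the 4 as one block: (12-4+1)! × 4! = 362880 × 24 = 8709120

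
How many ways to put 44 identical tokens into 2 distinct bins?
C(44+2-1, 2-1) = C(45, 1) = 45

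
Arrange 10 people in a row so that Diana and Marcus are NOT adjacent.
Total - adjacent = 10! - (10-1)!×2 = 3628800 - 725760 = 2903040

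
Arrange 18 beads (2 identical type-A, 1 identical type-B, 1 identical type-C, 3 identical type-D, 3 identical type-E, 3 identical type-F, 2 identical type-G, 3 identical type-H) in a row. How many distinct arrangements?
18! / (2! × 1! × 1! × 3! × 3! × 3! × 2! × 3!) = 1235025792000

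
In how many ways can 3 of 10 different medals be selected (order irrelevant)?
C(10,3) = 10!/(3!×7!) = 120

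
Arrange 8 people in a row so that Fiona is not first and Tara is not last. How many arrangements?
By inclusion-exclusion: 8! - 2×(8-1)! + (8-2)! = 40320 - 10080 + 720 = 30960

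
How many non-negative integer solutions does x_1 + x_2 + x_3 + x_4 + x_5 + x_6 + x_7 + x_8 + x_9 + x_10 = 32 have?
C(32+10-1, 10-1) = C(41, 9) = 350343565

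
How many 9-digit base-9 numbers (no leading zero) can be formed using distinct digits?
First digit: 8 choices (nonzero). Then descending: 8 × 8 × 7 × 6 × 5 × 4 × 3 × 2 × 1 = 322560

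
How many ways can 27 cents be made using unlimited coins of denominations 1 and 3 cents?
Coefficient of x^27 in 1/(1-x^1) · 1/(1-x^3). Use j coins of 3 for j = 0..⌊27/3⌋ = 9, the rest in 1s: 9 + 1 = 10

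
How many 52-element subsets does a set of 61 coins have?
C(61,52) = 61!/(52!×9!) = 17341763505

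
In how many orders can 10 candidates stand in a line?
10! = 3628800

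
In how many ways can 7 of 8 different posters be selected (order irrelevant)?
C(8,7) = 8!/(7!×1!) = 8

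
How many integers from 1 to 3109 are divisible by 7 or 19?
⌊3109/7⌋ + ⌊3109/19⌋ - ⌊3109/133⌋ = 444 + 163 - 23 = 584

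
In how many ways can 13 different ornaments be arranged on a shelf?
13! = 6227020800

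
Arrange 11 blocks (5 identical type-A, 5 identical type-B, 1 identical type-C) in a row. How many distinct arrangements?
11! / (5! × 5! × 1!) = 2772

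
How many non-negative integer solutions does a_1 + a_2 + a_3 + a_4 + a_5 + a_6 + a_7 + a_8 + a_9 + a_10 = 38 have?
C(38+10-1, 10-1) = C(47, 9) = 1362649145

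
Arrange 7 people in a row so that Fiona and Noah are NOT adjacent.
Total - adjacent = 7! - (7-1)!×2 = 5040 - 1440 = 3600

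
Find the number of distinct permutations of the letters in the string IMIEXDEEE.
9! / (4! × 1! × 1! × 2! × 1!) = 7560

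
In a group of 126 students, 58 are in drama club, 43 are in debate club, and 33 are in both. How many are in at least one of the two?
|A∪B| = |A| + |B| - |A∩B| = 58 + 43 - 33 = 68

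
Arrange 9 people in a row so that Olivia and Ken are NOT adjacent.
Total - adjacent = 9! - (9-1)!×2 = 362880 - 80640 = 282240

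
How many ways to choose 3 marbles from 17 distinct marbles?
C(17,3) = 17!/(3!×14!) = 680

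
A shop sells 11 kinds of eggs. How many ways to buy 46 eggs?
C(46+11-1, 11-1) = C(56, 10) = 35607051480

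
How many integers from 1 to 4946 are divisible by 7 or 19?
⌊4946/7⌋ + ⌊4946/19⌋ - ⌊4946/133⌋ = 706 + 260 - 37 = 929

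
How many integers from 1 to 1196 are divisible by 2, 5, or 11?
⌊1196/2⌋+⌊1196/5⌋+⌊1196/11⌋ - ⌊1196/10⌋-⌊1196/22⌋-⌊1196/55⌋ + ⌊1196/110⌋ = 598+239+108 - 119-54-21 + 10 = 761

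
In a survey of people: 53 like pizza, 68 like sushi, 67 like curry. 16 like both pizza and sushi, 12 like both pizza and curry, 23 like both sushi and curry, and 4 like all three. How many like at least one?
|A∪B∪C| = 53+68+67-16-12-23+4 = 141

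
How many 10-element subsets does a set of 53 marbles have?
C(53,10) = 53!/(10!×43!) = 19499099620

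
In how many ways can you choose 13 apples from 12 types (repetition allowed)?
C(13+12-1, 12-1) = C(24, 11) = 2496144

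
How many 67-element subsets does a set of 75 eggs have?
C(75,67) = 75!/(67!×8!) = 16871053725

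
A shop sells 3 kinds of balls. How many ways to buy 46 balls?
C(46+3-1, 3-1) = C(48, 2) = 1128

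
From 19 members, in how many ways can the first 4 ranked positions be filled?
P(19,4) = 19!/(19-4)! = 93024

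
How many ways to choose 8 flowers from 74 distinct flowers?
C(74,8) = 74!/(8!×66!) = 15071474661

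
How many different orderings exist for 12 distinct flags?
12! = 479001600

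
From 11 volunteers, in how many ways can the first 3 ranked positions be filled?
P(11,3) = 11!/(11-3)! = 990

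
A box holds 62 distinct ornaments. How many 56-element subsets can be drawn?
C(62,56) = 62!/(56!×6!) = 61474519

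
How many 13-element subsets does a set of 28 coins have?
C(28,13) = 28!/(13!×15!) = 37442160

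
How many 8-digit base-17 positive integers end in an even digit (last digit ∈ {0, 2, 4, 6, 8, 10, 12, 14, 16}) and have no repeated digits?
Last∈{0,2,4,6,8,10,12,14,16}. Last=0: 57657600. Last nonzero: 8×15×P(15,6) = 432432000. Total = 490089600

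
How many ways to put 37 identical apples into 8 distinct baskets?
C(37+8-1, 8-1) = C(44, 7) = 38320568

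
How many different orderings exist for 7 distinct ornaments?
7! = 5040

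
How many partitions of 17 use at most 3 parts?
By conjugation, equals partitions of 17 into parts ≤ 3. Let r_j(i) = number of partitions of i into parts ≤ j, for i = 0..17. r_1(i) = 1 for all i; r_j(i) = r_{j-1}(i) + r_j(i-j). Rows j = 2..3: ≤2: 1 1 2 2 3 3 4 4 5 5 6 6 7 7 8 8 9 9; ≤3: 1 1 2 3 4 5 7 8 10 12 14 16 19 21 24 27 30 33. r_3(17) = 33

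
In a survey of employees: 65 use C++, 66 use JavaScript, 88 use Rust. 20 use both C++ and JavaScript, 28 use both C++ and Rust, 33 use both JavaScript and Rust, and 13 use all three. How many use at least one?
|A∪B∪C| = 65+66+88-20-28-33+13 = 151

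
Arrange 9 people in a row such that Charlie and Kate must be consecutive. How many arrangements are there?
Treat the 2 as one block: (9-2+1)! × 2! = 40320 × 2 = 80640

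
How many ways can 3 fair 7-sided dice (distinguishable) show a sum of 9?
Coefficient of x^9 in (x + x² + ... + x^7)^3. By inclusion-exclusion on dice exceeding 7: Σ_j (-1)^j C(3,j)·C(9-1-7j, 2) = C(3,0)·C(8,2) = 1·28 = 28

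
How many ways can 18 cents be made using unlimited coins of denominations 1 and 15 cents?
Coefficient of x^18 in 1/(1-x^1) · 1/(1-x^15). Use j coins of 15 for j = 0..⌊18/15⌋ = 1, the rest in 1s: 1 + 1 = 2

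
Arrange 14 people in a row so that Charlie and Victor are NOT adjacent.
Total - adjacent = 14! - (14-1)!×2 = 87178291200 - 12454041600 = 74724249600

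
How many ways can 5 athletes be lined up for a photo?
5! = 120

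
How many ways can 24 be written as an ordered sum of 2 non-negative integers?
C(24+2-1, 2-1) = C(25, 1) = 25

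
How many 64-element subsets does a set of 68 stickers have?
C(68,64) = 68!/(64!×4!) = 814385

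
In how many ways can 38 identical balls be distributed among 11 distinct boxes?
C(38+11-1, 11-1) = C(48, 10) = 6540715896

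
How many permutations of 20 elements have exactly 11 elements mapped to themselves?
Choose the 11 fixed points C(20,11) = 167960, derange the rest: !9 = Σ_{j=0}^{9} (-1)^j·9!/j! = 362880 - 362880 + 181440 - 60480 + 15120 - 3024 + 504 - 72 + 9 - 1 = 133496. Product = 167960 × 133496 = 22421988160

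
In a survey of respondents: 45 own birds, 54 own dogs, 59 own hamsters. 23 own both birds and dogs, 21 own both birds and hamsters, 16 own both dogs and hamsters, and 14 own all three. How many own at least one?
|A∪B∪C| = 45+54+59-23-21-16+14 = 112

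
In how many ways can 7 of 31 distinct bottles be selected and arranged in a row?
P(31,7) = 31!/(31-7)! = 13253058000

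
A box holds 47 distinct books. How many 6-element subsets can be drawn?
C(47,6) = 47!/(6!×41!) = 10737573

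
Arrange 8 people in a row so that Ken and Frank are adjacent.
Treat as block: (8-1)! × 2! = 5040 × 2 = 10080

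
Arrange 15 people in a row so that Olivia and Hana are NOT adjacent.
Total - adjacent = 15! - (15-1)!×2 = 1307674368000 - 174356582400 = 1133317785600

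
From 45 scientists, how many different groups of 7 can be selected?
C(45,7) = 45!/(7!×38!) = 45379620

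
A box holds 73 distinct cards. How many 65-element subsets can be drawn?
C(73,65) = 73!/(65!×8!) = 13442126049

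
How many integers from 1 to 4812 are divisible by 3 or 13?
⌊4812/3⌋ + ⌊4812/13⌋ - ⌊4812/39⌋ = 1604 + 370 - 123 = 1851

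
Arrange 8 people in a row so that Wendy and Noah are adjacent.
Treat as block: (8-1)! × 2! = 5040 × 2 = 10080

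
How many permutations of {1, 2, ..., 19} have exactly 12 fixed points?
Choose the 12 fixed points C(19,12) = 50388, derange the rest: !7 = Σ_{j=0}^{7} (-1)^j·7!/j! = 5040 - 5040 + 2520 - 840 + 210 - 42 + 7 - 1 = 1854. Product = 50388 × 1854 = 93419352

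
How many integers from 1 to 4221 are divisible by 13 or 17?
⌊4221/13⌋ + ⌊4221/17⌋ - ⌊4221/221⌋ = 324 + 248 - 19 = 553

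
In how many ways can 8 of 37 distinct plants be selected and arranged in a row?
P(37,8) = 37!/(37-8)! = 1556675366400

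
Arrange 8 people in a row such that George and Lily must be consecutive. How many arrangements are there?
Treat the 2 as one block: (8-2+1)! × 2! = 5040 × 2 = 10080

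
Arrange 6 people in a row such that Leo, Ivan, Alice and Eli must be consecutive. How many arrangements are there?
Treat the 4 as one block: (6-4+1)! × 4! = 6 × 24 = 144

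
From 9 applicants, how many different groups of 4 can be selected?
C(9,4) = 9!/(4!×5!) = 126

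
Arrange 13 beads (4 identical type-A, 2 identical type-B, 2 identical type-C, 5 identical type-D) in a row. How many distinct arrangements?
13! / (4! × 2! × 2! × 5!) = 540540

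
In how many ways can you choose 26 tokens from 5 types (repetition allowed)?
C(26+5-1, 5-1) = C(30, 4) = 27405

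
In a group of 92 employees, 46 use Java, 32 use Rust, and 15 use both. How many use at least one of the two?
|A∪B| = |A| + |B| - |A∩B| = 46 + 32 - 15 = 63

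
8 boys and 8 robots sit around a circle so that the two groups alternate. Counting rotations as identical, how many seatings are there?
Fix one of the boys: (8-1)! ways for the remaining boys, × 8! ways for the robots = 5040 × 40320 = 203212800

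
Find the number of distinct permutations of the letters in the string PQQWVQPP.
8! / (1! × 3! × 1! × 3!) = 1120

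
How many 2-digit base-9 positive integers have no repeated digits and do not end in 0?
Last digit: 8 nonzero choices. First digit: 7 (nonzero, ≠last). Middle 0: P(7,0) = 1. Total = 56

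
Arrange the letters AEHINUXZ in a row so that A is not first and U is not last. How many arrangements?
By inclusion-exclusion: 8! - 2×(8-1)! + (8-2)! = 40320 - 10080 + 720 = 30960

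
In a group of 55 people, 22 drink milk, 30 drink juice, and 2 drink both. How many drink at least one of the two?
|A∪B| = |A| + |B| - |A∩B| = 22 + 30 - 2 = 50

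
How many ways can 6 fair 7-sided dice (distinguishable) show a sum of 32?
Coefficient of x^32 in (x + x² + ... + x^7)^6. By inclusion-exclusion on dice exceeding 7: Σ_j (-1)^j C(6,j)·C(32-1-7j, 5) = C(6,0)·C(31,5) - C(6,1)·C(24,5) + C(6,2)·C(17,5) - C(6,3)·C(10,5) = 1·169911 - 6·42504 + 15·6188 - 20·252 = 2667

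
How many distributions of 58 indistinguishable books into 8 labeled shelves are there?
C(58+8-1, 8-1) = C(65, 7) = 696190560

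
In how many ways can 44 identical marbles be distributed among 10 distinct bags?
C(44+10-1, 10-1) = C(53, 9) = 4431613550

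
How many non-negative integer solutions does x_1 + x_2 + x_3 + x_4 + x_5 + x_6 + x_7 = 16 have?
C(16+7-1, 7-1) = C(22, 6) = 74613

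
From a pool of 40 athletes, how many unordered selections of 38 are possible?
C(40,38) = 40!/(38!×2!) = 780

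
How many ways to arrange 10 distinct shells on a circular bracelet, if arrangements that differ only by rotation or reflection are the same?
(10-1)!/2 = 362880/2 = 181440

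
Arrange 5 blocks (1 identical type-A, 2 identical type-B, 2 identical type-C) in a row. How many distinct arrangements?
5! / (1! × 2! × 2!) = 30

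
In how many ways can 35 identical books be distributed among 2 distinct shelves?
C(35+2-1, 2-1) = C(36, 1) = 36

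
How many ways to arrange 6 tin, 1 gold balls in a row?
7! / (6! × 1!) = 7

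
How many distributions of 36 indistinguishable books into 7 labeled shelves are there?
C(36+7-1, 7-1) = C(42, 6) = 5245786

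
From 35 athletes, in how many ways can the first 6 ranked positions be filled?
P(35,6) = 35!/(35-6)! = 1168675200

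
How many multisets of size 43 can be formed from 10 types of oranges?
C(43+10-1, 10-1) = C(52, 9) = 3679075400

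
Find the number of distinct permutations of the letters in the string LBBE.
4! / (1! × 2! × 1!) = 12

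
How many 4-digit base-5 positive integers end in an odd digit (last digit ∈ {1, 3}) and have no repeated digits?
Last∈{1,3}. Last=0: 0. Last nonzero: 2×3×P(3,2) = 36. Total = 36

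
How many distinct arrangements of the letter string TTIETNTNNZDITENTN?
17! / (1! × 6! × 5! × 1! × 2! × 2!) = 1029188160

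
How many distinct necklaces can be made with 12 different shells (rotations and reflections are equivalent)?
(12-1)!/2 = 39916800/2 = 19958400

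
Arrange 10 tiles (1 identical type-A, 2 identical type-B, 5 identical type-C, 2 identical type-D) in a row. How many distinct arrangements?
10! / (1! × 2! × 5! × 2!) = 7560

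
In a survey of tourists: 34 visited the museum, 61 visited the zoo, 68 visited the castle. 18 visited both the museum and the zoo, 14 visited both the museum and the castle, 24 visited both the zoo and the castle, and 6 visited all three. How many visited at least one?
|A∪B∪C| = 34+61+68-18-14-24+6 = 113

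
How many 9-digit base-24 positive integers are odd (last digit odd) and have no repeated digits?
Last∈{1,3,5,7,9,11,13,15,17,19,21,23}. Last=0: 0. Last nonzero: 12×22×P(22,7) = 226919024640. Total = 226919024640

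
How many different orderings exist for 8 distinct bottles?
8! = 40320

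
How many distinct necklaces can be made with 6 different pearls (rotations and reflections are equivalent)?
(6-1)!/2 = 120/2 = 60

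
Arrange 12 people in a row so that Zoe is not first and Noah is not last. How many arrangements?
By inclusion-exclusion: 12! - 2×(12-1)! + (12-2)! = 479001600 - 79833600 + 3628800 = 402796800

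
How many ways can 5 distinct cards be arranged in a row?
5! = 120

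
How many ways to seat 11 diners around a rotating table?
Circular: fix one position, arrange the rest. (11-1)! = 3628800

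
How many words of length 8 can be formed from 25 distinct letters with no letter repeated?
P(25,8) = 25!/(25-8)! = 43609104000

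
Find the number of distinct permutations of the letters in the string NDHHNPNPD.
9! / (3! × 2! × 2! × 2!) = 7560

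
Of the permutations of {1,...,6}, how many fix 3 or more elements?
Exactly j fixed points: C(6,j)·!(6-j); sum over j ≥ 3 (derangement numbers via !m = (m-1)·(!(m-1) + !(m-2)): !0..!3 = 1, 0, 1, 2). Σ_{j=3}^{6} C(6,j)·!(6-j) = C(6,3)·!3 + C(6,4)·!2 + C(6,5)·!1 + C(6,6)·!0 = 20·2 + 15·1 + 6·0 + 1·1 = 56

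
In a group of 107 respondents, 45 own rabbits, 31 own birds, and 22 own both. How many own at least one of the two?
|A∪B| = |A| + |B| - |A∩B| = 45 + 31 - 22 = 54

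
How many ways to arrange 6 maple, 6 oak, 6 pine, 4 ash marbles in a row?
22! / (6! × 6! × 6! × 4!) = 125475189840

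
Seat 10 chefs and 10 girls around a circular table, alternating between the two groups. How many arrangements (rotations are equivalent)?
Fix one of the chefs: (10-1)! ways for the remaining chefs, × 10! ways for the girls = 362880 × 3628800 = 1316818944000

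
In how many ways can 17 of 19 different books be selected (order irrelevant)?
C(19,17) = 19!/(17!×2!) = 171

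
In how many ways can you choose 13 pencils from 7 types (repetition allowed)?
C(13+7-1, 7-1) = C(19, 6) = 27132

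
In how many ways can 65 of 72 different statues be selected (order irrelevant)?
C(72,65) = 72!/(65!×7!) = 1473109704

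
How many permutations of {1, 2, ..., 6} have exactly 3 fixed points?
Choose the 3 fixed points C(6,3) = 20, derange the rest: !3 = Σ_{j=0}^{3} (-1)^j·3!/j! = 6 - 6 + 3 - 1 = 2. Product = 20 × 2 = 40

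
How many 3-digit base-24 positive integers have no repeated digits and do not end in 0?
Last digit: 23 nonzero choices. First digit: 22 (nonzero, ≠last). Middle 1: P(22,1) = 22. Total = 11132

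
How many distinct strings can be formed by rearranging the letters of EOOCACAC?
8! / (1! × 3! × 2! × 2!) = 1680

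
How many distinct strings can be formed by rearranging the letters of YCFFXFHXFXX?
11! / (4! × 1! × 1! × 1! × 4!) = 69300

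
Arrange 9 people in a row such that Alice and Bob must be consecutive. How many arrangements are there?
Treat the 2 as one block: (9-2+1)! × 2! = 40320 × 2 = 80640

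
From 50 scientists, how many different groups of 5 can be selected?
C(50,5) = 50!/(5!×45!) = 2118760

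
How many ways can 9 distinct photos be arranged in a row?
9! = 362880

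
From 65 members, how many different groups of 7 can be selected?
C(65,7) = 65!/(7!×58!) = 696190560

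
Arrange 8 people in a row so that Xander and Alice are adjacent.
Treat as block: (8-1)! × 2! = 5040 × 2 = 10080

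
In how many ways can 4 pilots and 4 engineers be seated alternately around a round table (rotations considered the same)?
Fix one of the pilots: (4-1)! ways for the remaining pilots, × 4! ways for the engineers = 6 × 24 = 144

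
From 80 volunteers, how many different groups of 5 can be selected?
C(80,5) = 80!/(5!×75!) = 24040016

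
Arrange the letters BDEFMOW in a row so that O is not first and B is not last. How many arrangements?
By inclusion-exclusion: 7! - 2×(7-1)! + (7-2)! = 5040 - 1440 + 120 = 3720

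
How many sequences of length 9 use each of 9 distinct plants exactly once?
9! = 362880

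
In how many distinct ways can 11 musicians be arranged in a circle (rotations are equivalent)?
Circular: fix one position, arrange the rest. (11-1)! = 3628800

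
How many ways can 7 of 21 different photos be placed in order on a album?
P(21,7) = 21!/(21-7)! = 586051200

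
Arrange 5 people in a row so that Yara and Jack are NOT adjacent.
Total - adjacent = 5! - (5-1)!×2 = 120 - 48 = 72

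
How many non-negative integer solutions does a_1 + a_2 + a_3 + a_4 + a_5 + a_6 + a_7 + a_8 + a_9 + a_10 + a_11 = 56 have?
C(56+11-1, 11-1) = C(66, 10) = 210980549208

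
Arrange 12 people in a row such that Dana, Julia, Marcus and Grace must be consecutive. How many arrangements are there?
Treat the 4 as one block: (12-4+1)! × 4! = 362880 × 24 = 8709120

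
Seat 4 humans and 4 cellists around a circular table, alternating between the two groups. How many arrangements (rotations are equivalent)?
Fix one of the humans: (4-1)! ways for the remaining humans, × 4! ways for the cellists = 6 × 24 = 144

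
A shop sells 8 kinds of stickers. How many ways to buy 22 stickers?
C(22+8-1, 8-1) = C(29, 7) = 1560780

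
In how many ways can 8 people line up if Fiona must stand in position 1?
Fix one position: (8-1)! = 5040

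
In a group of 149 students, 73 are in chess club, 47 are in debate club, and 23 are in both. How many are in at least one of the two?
|A∪B| = |A| + |B| - |A∩B| = 73 + 47 - 23 = 97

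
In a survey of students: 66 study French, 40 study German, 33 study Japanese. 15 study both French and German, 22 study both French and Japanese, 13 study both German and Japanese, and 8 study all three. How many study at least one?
|A∪B∪C| = 66+40+33-15-22-13+8 = 97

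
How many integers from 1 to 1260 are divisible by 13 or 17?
⌊1260/13⌋ + ⌊1260/17⌋ - ⌊1260/221⌋ = 96 + 74 - 5 = 165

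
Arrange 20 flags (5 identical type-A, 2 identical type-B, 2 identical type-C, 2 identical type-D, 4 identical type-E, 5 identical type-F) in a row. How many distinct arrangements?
20! / (5! × 2! × 2! × 2! × 4! × 5!) = 879955876800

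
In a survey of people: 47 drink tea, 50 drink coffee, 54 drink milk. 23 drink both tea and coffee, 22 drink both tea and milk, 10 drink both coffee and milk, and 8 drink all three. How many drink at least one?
|A∪B∪C| = 47+50+54-23-22-10+8 = 104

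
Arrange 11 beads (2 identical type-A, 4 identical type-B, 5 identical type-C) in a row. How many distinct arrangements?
11! / (2! × 4! × 5!) = 6930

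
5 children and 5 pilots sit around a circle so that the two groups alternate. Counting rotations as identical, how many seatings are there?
Fix one of the children: (5-1)! ways for the remaining children, × 5! ways for the pilots = 24 × 120 = 2880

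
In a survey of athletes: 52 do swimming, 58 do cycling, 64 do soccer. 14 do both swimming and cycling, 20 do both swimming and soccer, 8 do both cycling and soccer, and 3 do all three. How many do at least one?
|A∪B∪C| = 52+58+64-14-20-8+3 = 135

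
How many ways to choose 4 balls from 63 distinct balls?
C(63,4) = 63!/(4!×59!) = 595665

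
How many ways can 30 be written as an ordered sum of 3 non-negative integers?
C(30+3-1, 3-1) = C(32, 2) = 496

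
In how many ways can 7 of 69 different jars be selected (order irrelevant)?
C(69,7) = 69!/(7!×62!) = 1078897248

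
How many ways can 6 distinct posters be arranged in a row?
6! = 720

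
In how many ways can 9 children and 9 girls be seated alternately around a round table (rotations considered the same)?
Fix one of the children: (9-1)! ways for the remaining children, × 9! ways for the girls = 40320 × 362880 = 14631321600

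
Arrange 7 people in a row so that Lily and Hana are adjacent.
Treat as block: (7-1)! × 2! = 720 × 2 = 1440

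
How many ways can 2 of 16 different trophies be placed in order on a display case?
P(16,2) = 16!/(16-2)! = 240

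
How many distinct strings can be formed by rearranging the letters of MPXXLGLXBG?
10! / (1! × 2! × 1! × 3! × 1! × 2!) = 151200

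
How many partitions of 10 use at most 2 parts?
By conjugation, equals partitions of 10 into parts ≤ 2. Let r_j(i) = number of partitions of i into parts ≤ j, for i = 0..10. r_1(i) = 1 for all i; r_j(i) = r_{j-1}(i) + r_j(i-j). Rows j = 2..2: ≤2: 1 1 2 2 3 3 4 4 5 5 6. r_2(10) = 6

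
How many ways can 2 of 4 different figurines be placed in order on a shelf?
P(4,2) = 4!/(4-2)! = 12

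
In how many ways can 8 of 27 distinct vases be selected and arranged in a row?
P(27,8) = 27!/(27-8)! = 89513424000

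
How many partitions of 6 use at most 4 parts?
By conjugation, equals partitions of 6 into parts ≤ 4. Let r_j(i) = number of partitions of i into parts ≤ j, for i = 0..6. r_1(i) = 1 for all i; r_j(i) = r_{j-1}(i) + r_j(i-j). Rows j = 2..4: ≤2: 1 1 2 2 3 3 4; ≤3: 1 1 2 3 4 5 7; ≤4: 1 1 2 3 5 6 9. r_4(6) = 9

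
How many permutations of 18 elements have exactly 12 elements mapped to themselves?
Choose the 12 fixed points C(18,12) = 18564, derange the rest: !6 = Σ_{j=0}^{6} (-1)^j·6!/j! = 720 - 720 + 360 - 120 + 30 - 6 + 1 = 265. Product = 18564 × 265 = 4919460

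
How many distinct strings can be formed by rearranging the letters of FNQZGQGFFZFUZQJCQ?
17! / (1! × 3! × 1! × 1! × 4! × 2! × 1! × 4!) = 51459408000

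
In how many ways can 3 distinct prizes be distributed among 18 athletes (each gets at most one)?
P(18,3) = 18!/(18-3)! = 4896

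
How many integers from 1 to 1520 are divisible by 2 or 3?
⌊1520/2⌋ + ⌊1520/3⌋ - ⌊1520/6⌋ = 760 + 506 - 253 = 1013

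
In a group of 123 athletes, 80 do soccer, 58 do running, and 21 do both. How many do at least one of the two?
|A∪B| = |A| + |B| - |A∩B| = 80 + 58 - 21 = 117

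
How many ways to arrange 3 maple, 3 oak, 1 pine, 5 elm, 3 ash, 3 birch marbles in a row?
18! / (3! × 3! × 1! × 5! × 3! × 3!) = 41167526400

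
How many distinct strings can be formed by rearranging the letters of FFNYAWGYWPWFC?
13! / (2! × 1! × 3! × 1! × 1! × 1! × 3! × 1!) = 86486400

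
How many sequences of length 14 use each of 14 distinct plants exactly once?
14! = 87178291200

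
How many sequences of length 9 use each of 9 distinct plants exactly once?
9! = 362880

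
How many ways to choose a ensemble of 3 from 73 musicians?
C(73,3) = 73!/(3!×70!) = 62196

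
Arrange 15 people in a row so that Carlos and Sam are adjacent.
Treat as block: (15-1)! × 2! = 87178291200 × 2 = 174356582400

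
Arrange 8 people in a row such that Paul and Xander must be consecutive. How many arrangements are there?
Treat the 2 as one block: (8-2+1)! × 2! = 5040 × 2 = 10080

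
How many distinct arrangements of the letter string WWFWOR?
6! / (1! × 1! × 1! × 3!) = 120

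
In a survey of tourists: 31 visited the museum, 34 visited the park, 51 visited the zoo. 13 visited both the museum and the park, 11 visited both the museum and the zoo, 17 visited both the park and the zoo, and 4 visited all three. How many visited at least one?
|A∪B∪C| = 31+34+51-13-11-17+4 = 79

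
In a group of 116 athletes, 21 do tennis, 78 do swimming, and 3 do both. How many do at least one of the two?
|A∪B| = |A| + |B| - |A∩B| = 21 + 78 - 3 = 96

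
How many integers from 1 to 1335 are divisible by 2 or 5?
⌊1335/2⌋ + ⌊1335/5⌋ - ⌊1335/10⌋ = 667 + 267 - 133 = 801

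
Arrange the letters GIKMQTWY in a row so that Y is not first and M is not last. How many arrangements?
By inclusion-exclusion: 8! - 2×(8-1)! + (8-2)! = 40320 - 10080 + 720 = 30960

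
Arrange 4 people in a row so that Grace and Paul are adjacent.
Treat as block: (4-1)! × 2! = 6 × 2 = 12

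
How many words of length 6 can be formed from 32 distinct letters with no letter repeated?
P(32,6) = 32!/(32-6)! = 652458240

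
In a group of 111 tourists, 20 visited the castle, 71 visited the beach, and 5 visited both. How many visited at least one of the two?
|A∪B| = |A| + |B| - |A∩B| = 20 + 71 - 5 = 86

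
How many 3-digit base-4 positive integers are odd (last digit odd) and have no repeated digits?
Last∈{1,3}. Last=0: 0. Last nonzero: 2×2×P(2,1) = 8. Total = 8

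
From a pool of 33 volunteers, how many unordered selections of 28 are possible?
C(33,28) = 33!/(28!×5!) = 237336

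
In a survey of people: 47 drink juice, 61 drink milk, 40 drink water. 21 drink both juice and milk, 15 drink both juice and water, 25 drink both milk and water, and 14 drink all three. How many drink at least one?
|A∪B∪C| = 47+61+40-21-15-25+14 = 101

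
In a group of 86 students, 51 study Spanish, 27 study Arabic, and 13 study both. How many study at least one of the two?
|A∪B| = |A| + |B| - |A∩B| = 51 + 27 - 13 = 65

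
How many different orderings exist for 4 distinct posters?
4! = 24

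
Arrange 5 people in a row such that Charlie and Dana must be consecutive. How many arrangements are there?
Treat the 2 as one block: (5-2+1)! × 2! = 24 × 2 = 48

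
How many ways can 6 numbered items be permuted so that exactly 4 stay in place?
Choose the 4 fixed points C(6,4) = 15, derange the rest: !2 = Σ_{j=0}^{2} (-1)^j·2!/j! = 2 - 2 + 1 = 1. Product = 15 × 1 = 15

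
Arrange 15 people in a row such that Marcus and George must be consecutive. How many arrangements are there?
Treat the 2 as one block: (15-2+1)! × 2! = 87178291200 × 2 = 174356582400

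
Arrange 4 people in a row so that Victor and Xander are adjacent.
Treat as block: (4-1)! × 2! = 6 × 2 = 12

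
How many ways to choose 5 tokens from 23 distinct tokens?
C(23,5) = 23!/(5!×18!) = 33649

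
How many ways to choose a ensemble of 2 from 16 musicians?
C(16,2) = 16!/(2!×14!) = 120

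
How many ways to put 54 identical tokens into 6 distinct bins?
C(54+6-1, 6-1) = C(59, 5) = 5006386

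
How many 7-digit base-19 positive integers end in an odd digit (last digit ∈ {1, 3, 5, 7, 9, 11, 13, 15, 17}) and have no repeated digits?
Last∈{1,3,5,7,9,11,13,15,17}. Last=0: 0. Last nonzero: 9×17×P(17,5) = 113611680. Total = 113611680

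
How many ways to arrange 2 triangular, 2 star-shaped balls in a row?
4! / (2! × 2!) = 6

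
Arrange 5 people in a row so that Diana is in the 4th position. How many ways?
Fix one position: (5-1)! = 24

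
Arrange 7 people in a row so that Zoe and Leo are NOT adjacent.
Total - adjacent = 7! - (7-1)!×2 = 5040 - 1440 = 3600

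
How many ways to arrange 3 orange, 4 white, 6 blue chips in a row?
13! / (3! × 4! × 6!) = 60060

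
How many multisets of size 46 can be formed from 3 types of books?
C(46+3-1, 3-1) = C(48, 2) = 1128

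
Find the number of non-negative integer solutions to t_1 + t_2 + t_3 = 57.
C(57+3-1, 3-1) = C(59, 2) = 1711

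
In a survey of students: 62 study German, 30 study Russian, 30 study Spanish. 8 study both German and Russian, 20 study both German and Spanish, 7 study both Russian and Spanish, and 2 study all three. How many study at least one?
|A∪B∪C| = 62+30+30-8-20-7+2 = 89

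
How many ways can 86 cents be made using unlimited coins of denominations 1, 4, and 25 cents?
Coefficient of x^86 in 1/(1-x^1) · 1/(1-x^4) · 1/(1-x^25). Case on j = number of 25-cent coins (j = 0..3); remainder r = 86 - 25j is made from {1,4} in ⌊r/4⌋+1 ways. r = 86, 61, 36, 11 → 22 + 16 + 10 + 3 = 51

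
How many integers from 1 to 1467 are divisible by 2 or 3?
⌊1467/2⌋ + ⌊1467/3⌋ - ⌊1467/6⌋ = 733 + 489 - 244 = 978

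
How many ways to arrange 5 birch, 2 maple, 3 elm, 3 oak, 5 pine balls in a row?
18! / (5! × 2! × 3! × 3! × 5!) = 6175128960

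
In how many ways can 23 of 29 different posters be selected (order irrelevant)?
C(29,23) = 29!/(23!×6!) = 475020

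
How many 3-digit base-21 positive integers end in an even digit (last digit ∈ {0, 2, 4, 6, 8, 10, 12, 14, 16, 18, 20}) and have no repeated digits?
Last∈{0,2,4,6,8,10,12,14,16,18,20}. Last=0: 380. Last nonzero: 10×19×P(19,1) = 3610. Total = 3990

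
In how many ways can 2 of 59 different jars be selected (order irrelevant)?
C(59,2) = 59!/(2!×57!) = 1711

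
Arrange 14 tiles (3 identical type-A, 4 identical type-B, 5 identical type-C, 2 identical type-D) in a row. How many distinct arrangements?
14! / (3! × 4! × 5! × 2!) = 2522520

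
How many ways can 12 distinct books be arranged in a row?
12! = 479001600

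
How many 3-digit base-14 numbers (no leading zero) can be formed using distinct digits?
First digit: 13 choices (nonzero). Then descending: 13 × 13 × 12 = 2028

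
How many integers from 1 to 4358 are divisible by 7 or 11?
⌊4358/7⌋ + ⌊4358/11⌋ - ⌊4358/77⌋ = 622 + 396 - 56 = 962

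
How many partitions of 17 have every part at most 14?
Let r_j(i) = number of partitions of i into parts ≤ j, for i = 0..17. r_1(i) = 1 for all i; r_j(i) = r_{j-1}(i) + r_j(i-j). Rows j = 2..14: ≤2: 1 1 2 2 3 3 4 4 5 5 6 6 7 7 8 8 9 9; ≤3: 1 1 2 3 4 5 7 8 10 12 14 16 19 21 24 27 30 33; ≤4: 1 1 2 3 5 6 9 11 15 18 23 27 34 39 47 54 64 72; ≤5: 1 1 2 3 5 7 10 13 18 23 30 37 47 57 70 84 101 119; ≤6: 1 1 2 3 5 7 11 14 20 26 35 44 58 71 90 110 136 163; ≤7: 1 1 2 3 5 7 11 15 21 28 38 49 65 82 105 131 164 201; ≤8: 1 1 2 3 5 7 11 15 22 29 40 52 70 89 116 146 186 230; ≤9: 1 1 2 3 5 7 11 15 22 30 41 54 73 94 123 157 201 252; ≤10: 1 1 2 3 5 7 11 15 22 30 42 55 75 97 128 164 212 267; ≤11: 1 1 2 3 5 7 11 15 22 30 42 56 76 99 131 169 219 278; ≤12: 1 1 2 3 5 7 11 15 22 30 42 56 77 100 133 172 224 285; ≤13: 1 1 2 3 5 7 11 15 22 30 42 56 77 101 134 174 227 290; ≤14: 1 1 2 3 5 7 11 15 22 30 42 56 77 101 135 175 229 293. r_14(17) = 293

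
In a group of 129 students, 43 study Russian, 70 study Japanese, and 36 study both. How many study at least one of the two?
|A∪B| = |A| + |B| - |A∩B| = 43 + 70 - 36 = 77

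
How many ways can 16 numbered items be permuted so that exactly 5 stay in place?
Choose the 5 fixed points C(16,5) = 4368, derange the rest: !11 = Σ_{j=0}^{11} (-1)^j·11!/j! = 39916800 - 39916800 + 19958400 - 6652800 + 1663200 - 332640 + 55440 - 7920 + 990 - 110 + 11 - 1 = 14684570. Product = 4368 × 14684570 = 64142201760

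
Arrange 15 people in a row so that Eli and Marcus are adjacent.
Treat as block: (15-1)! × 2! = 87178291200 × 2 = 174356582400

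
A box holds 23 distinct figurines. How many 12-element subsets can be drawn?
C(23,12) = 23!/(12!×11!) = 1352078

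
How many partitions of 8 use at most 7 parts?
By conjugation, equals partitions of 8 into parts ≤ 7. Let r_j(i) = number of partitions of i into parts ≤ j, for i = 0..8. r_1(i) = 1 for all i; r_j(i) = r_{j-1}(i) + r_j(i-j). Rows j = 2..7: ≤2: 1 1 2 2 3 3 4 4 5; ≤3: 1 1 2 3 4 5 7 8 10; ≤4: 1 1 2 3 5 6 9 11 15; ≤5: 1 1 2 3 5 7 10 13 18; ≤6: 1 1 2 3 5 7 11 14 20; ≤7: 1 1 2 3 5 7 11 15 21. r_7(8) = 21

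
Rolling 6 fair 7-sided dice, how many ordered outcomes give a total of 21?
Coefficient of x^21 in (x + x² + ... + x^7)^6. By inclusion-exclusion on dice exceeding 7: Σ_j (-1)^j C(6,j)·C(21-1-7j, 5) = C(6,0)·C(20,5) - C(6,1)·C(13,5) + C(6,2)·C(6,5) = 1·15504 - 6·1287 + 15·6 = 7872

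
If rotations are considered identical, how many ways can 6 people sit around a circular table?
Circular: fix one position, arrange the rest. (6-1)! = 120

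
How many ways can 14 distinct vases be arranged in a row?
14! = 87178291200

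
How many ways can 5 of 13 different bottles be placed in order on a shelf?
P(13,5) = 13!/(13-5)! = 154440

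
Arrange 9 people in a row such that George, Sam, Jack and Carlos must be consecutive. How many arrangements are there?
Treat the 4 as one block: (9-4+1)! × 4! = 720 × 24 = 17280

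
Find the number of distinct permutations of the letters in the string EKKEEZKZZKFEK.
13! / (3! × 4! × 5! × 1!) = 360360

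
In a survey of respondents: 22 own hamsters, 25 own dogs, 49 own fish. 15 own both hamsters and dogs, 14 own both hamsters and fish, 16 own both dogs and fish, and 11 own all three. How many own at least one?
|A∪B∪C| = 22+25+49-15-14-16+11 = 62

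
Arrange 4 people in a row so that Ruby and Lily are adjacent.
Treat as block: (4-1)! × 2! = 6 × 2 = 12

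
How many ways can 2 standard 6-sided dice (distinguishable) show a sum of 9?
Coefficient of x^9 in (x + x² + ... + x^6)^2. By inclusion-exclusion on dice exceeding 6: Σ_j (-1)^j C(2,j)·C(9-1-6j, 1) = C(2,0)·C(8,1) - C(2,1)·C(2,1) = 1·8 - 2·2 = 4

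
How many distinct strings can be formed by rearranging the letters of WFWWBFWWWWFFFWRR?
16! / (5! × 1! × 2! × 8!) = 2162160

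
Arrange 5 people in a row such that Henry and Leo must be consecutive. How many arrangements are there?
Treat the 2 as one block: (5-2+1)! × 2! = 24 × 2 = 48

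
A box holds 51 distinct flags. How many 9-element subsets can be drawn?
C(51,9) = 51!/(9!×42!) = 3042312350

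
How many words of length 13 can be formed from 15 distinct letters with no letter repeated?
P(15,13) = 15!/(15-13)! = 653837184000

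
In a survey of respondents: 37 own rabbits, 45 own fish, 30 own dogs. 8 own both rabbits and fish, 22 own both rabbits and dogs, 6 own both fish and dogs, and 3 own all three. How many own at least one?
|A∪B∪C| = 37+45+30-8-22-6+3 = 79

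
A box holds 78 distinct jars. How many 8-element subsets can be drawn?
C(78,8) = 78!/(8!×70!) = 23446881315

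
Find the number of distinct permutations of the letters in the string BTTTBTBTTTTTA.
13! / (1! × 3! × 9!) = 2860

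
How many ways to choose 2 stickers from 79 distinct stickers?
C(79,2) = 79!/(2!×77!) = 3081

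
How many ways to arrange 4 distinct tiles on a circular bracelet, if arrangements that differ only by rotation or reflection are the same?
(4-1)!/2 = 6/2 = 3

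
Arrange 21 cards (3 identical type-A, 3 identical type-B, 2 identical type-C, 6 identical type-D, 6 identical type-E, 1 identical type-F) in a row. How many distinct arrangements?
21! / (3! × 3! × 2! × 6! × 6! × 1!) = 1368820252800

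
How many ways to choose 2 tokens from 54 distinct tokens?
C(54,2) = 54!/(2!×52!) = 1431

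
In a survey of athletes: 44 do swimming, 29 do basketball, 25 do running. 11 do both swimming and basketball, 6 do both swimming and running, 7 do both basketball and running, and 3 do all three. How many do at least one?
|A∪B∪C| = 44+29+25-11-6-7+3 = 77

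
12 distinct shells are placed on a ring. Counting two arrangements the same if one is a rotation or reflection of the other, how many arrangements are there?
(12-1)!/2 = 39916800/2 = 19958400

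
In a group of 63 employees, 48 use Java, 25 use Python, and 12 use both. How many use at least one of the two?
|A∪B| = |A| + |B| - |A∩B| = 48 + 25 - 12 = 61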